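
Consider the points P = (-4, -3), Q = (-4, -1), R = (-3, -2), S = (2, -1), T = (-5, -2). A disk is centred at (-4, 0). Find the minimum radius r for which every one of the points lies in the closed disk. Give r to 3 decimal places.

6.083

The required radius is the distance from (-4, 0) to the farthest point.
Squared distances: 9, 1, 5, 37, 5.
Maximum is 37, attained at S.
r = √37 ≈ 6.083.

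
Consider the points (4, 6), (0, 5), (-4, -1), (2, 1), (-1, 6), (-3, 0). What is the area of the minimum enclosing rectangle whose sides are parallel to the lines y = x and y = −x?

60

In coordinates u = x + y, v = x − y the rectangle is axis-aligned; the map (x,y)→(u,v) scales areas by 2.
u-values: 10, 5, -5, 3, 5, -3; range = 10 − (-5) = 15.
v-values: -2, -5, -3, 1, -7, -3; range = 1 − (-7) = 8.
Area = (15 × 8) / 2 = 60.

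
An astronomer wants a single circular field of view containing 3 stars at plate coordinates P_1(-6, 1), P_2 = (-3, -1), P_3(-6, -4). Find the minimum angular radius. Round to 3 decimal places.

2.550

Side lengths²: P_1P_2² = 13, P_1P_3² = 25, P_2P_3² = 18.
Since P_1P_3² = 25 < 18 + 13 = 31, the triangle is acute, so the smallest enclosing circle is the circumcircle.
Circumcentre = (-5.5, -1.5), r² = 6.5.
r = √(6.5) ≈ 2.550.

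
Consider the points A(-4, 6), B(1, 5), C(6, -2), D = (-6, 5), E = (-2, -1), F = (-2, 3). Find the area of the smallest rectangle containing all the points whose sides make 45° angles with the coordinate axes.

85.5

In coordinates u = x + y, v = x − y the rectangle is axis-aligned; the map (x,y)→(u,v) scales areas by 2.
u-values: 2, 6, 4, -1, -3, 1; range = 6 − (-3) = 9.
v-values: -10, -4, 8, -11, -1, -5; range = 8 − (-11) = 19.
Area = (9 × 19) / 2 = 85.5.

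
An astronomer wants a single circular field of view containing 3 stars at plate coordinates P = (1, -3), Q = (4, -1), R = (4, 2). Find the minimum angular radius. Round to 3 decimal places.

Side lengths²: PQ² = 13, PR² = 34, QR² = 9.
Since PR² = 34 ≥ 13 + 9 = 22, the angle opposite PR is not acute, so the smallest enclosing circle has PR as diameter.
Centre = midpoint of PR = (2.5, -0.5), r² = 34/4 = 8.5.
r = √(8.5) ≈ 2.915.

2.915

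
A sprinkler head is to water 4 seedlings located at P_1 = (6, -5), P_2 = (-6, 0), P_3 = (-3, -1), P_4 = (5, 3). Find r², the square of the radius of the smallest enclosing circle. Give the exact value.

4225/98

The minimum enclosing circle of a finite set is fixed by two of the points (as a diameter) or three (as a circumcircle).
The minimum enclosing circle is determined by three boundary points: P_1, P_2, P_4.
Their circumcentre is (5/14, -23/14) with r² = 4225/98.
The farthest remaining point P_3 is at distance² 1145/98 ≤ 4225/98.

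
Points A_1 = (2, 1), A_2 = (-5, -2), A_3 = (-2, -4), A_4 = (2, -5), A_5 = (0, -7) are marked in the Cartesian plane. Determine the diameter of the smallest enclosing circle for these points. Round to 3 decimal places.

By Welzl's lemma the MEC is supported by two points (diametrically opposite) or three points (on a circumcircle).
The minimum enclosing circle is determined by three boundary points: A_1, A_2, A_5.
Their circumcentre is (-0.6, -2.6) with r² = 19.72.
The farthest remaining point A_4 is at distance² 12.52 ≤ 19.72.
Diameter = 2r = 2√(19.72) ≈ 8.881.

8.881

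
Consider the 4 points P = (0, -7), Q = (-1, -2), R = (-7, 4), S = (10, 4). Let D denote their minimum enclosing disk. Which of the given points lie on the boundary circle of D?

The minimum enclosing circle is determined by three boundary points: P, R, S.
Their circumcentre is (1.5, 37/22) with r² = 18785/242.
The farthest remaining point Q is at distance² 4793/242 ≤ 18785/242.
The points at distance exactly r from the centre are P, R, S — 3 points.

P, R, S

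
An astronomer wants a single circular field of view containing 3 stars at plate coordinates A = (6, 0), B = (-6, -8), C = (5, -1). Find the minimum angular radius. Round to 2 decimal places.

Side lengths²: AB² = 208, AC² = 2, BC² = 170.
Since AB² = 208 ≥ 170 + 2 = 172, the angle opposite AB is not acute, so the smallest enclosing circle has AB as diameter.
Centre = midpoint of AB = (0, -4), r² = 208/4 = 52.
r = √52 ≈ 7.21.

7.21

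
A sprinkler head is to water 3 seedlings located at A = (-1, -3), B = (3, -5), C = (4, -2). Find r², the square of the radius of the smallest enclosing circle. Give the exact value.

Side lengths²: AB² = 20, AC² = 26, BC² = 10.
Since AC² = 26 < 20 + 10 = 30, the triangle is acute, so the smallest enclosing circle is the circumcircle.
Circumcentre = (11/7, -20/7), r² = 325/49.

325/49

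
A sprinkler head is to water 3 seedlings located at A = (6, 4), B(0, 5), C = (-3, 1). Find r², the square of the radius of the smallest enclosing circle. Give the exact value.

22.5

Side lengths²: AB² = 37, AC² = 90, BC² = 25.
Since AC² = 90 ≥ 37 + 25 = 62, the angle opposite AC is not acute, so the smallest enclosing circle has AC as diameter.
Centre = midpoint of AC = (1.5, 2.5), r² = 90/4 = 22.5.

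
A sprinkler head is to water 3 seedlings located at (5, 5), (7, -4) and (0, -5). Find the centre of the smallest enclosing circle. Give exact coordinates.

(75/26, -5/26)

Call the three points A, B, C in the order given.
Side lengths²: AB² = 85, AC² = 125, BC² = 50.
Since AC² = 125 < 85 + 50 = 135, the triangle is acute, so the smallest enclosing circle is the circumcircle.
Circumcentre = (75/26, -5/26), r² = 10625/338.
Centre = (75/26, -5/26).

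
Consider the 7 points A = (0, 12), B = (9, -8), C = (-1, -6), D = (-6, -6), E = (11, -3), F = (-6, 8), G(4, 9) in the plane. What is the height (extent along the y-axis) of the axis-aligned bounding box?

max y = 12, min y = -8, so height = 20.

20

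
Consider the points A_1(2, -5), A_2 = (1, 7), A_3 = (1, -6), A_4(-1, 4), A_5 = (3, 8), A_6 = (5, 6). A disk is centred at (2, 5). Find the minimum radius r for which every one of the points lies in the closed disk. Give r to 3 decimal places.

The required radius is the distance from (2, 5) to the farthest point.
Squared distances: 100, 5, 122, 10, 10, 10.
Maximum is 122, attained at A_3.
r = √122 ≈ 11.045.

11.045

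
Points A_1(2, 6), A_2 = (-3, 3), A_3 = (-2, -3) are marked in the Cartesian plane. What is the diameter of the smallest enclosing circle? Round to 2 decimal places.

9.85

Side lengths²: A_1A_2² = 34, A_1A_3² = 97, A_2A_3² = 37.
Since A_1A_3² = 97 ≥ 37 + 34 = 71, the angle opposite A_1A_3 is not acute, so the smallest enclosing circle has A_1A_3 as diameter.
Centre = midpoint of A_1A_3 = (0, 1.5), r² = 97/4 = 24.25.
Diameter = 2r = 2√(24.25) ≈ 9.85.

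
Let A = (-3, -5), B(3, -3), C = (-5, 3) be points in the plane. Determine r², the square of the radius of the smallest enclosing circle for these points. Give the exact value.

Side lengths²: AB² = 40, AC² = 68, BC² = 100.
Since BC² = 100 < 68 + 40 = 108, the triangle is acute, so the smallest enclosing circle is the circumcircle.
Circumcentre = (-16/13, -4/13), r² = 4250/169.

4250/169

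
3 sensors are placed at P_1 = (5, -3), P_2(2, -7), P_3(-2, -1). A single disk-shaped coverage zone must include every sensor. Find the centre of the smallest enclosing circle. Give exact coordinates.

(39/34, -55/17)

Side lengths²: P_1P_2² = 25, P_1P_3² = 53, P_2P_3² = 52.
Since P_1P_3² = 53 < 52 + 25 = 77, the triangle is acute, so the smallest enclosing circle is the circumcircle.
Circumcentre = (39/34, -55/17), r² = 17225/1156.
Centre = (39/34, -55/17).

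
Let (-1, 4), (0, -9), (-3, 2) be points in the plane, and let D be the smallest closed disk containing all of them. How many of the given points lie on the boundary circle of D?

Call the three points A, B, C in the order given.
Side lengths²: AB² = 170, AC² = 8, BC² = 130.
Since AB² = 170 ≥ 130 + 8 = 138, the angle opposite AB is not acute, so the smallest enclosing circle has AB as diameter.
Centre = midpoint of AB = (-0.5, -2.5), r² = 170/4 = 42.5.
The points at distance exactly r from the centre are (-1, 4), (0, -9) — 2 points.

2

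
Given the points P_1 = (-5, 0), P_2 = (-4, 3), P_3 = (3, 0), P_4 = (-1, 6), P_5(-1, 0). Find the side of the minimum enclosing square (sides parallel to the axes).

The bounding box has width 8 and height 6.
An axis-aligned square enclosing the set must have side ≥ max(width, height).
So the minimum side is max(8, 6) = 8.

8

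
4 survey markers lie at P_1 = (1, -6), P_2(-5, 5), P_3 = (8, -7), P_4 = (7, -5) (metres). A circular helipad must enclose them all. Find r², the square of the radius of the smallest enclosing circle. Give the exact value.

78.25

By Welzl's lemma the MEC is supported by two points (diametrically opposite) or three points (on a circumcircle).
The farthest pair is P_2–P_3 with squared distance 313. The circle on this segment as diameter has centre (1.5, -1) and r² = 313/4 = 78.25.
Check P_1: distance² to centre = 25.25 ≤ 78.25, so it lies inside.
All remaining points lie in this disk, and no smaller disk contains both endpoints, so this is the minimum enclosing circle.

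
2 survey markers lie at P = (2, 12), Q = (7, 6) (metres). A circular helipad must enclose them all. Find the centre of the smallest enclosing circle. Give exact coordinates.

(4.5, 9)

The smallest circle enclosing two points has them as diameter endpoints.
Centre = midpoint = (4.5, 9); r² = |PQ|²/4 = 61/4 = 15.25.
Centre = (4.5, 9).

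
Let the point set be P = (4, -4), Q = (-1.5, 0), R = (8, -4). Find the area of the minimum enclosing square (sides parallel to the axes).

The bounding box has width 9.5 and height 4.
An axis-aligned square enclosing the set must have side ≥ max(width, height).
So the minimum side is max(9.5, 4) = 9.5.
Area = 9.5² = 90.25.

90.25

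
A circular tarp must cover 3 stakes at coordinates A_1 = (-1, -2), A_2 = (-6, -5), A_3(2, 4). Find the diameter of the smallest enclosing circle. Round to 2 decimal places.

Side lengths²: A_1A_2² = 34, A_1A_3² = 45, A_2A_3² = 145.
Since A_2A_3² = 145 ≥ 45 + 34 = 79, the angle opposite A_2A_3 is not acute, so the smallest enclosing circle has A_2A_3 as diameter.
Centre = midpoint of A_2A_3 = (-2, -0.5), r² = 145/4 = 36.25.
Diameter = 2r = 2√(36.25) ≈ 12.04.

12.04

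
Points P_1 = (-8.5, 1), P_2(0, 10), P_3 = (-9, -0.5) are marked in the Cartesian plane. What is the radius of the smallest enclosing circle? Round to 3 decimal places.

6.915

Side lengths²: P_1P_2² = 153.25, P_1P_3² = 2.5, P_2P_3² = 191.25.
Since P_2P_3² = 191.25 ≥ 153.25 + 2.5 = 155.75, the angle opposite P_2P_3 is not acute, so the smallest enclosing circle has P_2P_3 as diameter.
Centre = midpoint of P_2P_3 = (-4.5, 4.75), r² = 191.25/4 = 47.8125.
r = √(47.8125) ≈ 6.915.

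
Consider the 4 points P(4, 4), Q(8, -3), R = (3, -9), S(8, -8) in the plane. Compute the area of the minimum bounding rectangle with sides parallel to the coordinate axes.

x ranges over [3, 8], width 5.
y ranges over [-9, 4], height 13.
Area = 5 × 13 = 65.

65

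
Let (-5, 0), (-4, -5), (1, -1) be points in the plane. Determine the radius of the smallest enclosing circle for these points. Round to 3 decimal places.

3.424

Call the three points A, B, C in the order given.
Side lengths²: AB² = 26, AC² = 37, BC² = 41.
Since BC² = 41 < 37 + 26 = 63, the triangle is acute, so the smallest enclosing circle is the circumcircle.
Circumcentre = (-131/58, -119/58), r² = 19721/1682.
r = √(19721/1682) ≈ 3.424.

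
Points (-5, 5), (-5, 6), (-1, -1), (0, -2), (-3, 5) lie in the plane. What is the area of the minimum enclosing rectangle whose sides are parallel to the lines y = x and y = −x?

26

In coordinates u = x + y, v = x − y the rectangle is axis-aligned; the map (x,y)→(u,v) scales areas by 2.
u-values: 0, 1, -2, -2, 2; range = 2 − (-2) = 4.
v-values: -10, -11, 0, 2, -8; range = 2 − (-11) = 13.
Area = (4 × 13) / 2 = 26.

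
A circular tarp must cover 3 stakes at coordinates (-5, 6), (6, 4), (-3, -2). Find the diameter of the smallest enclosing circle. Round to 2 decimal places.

11.87

Call the three points A, B, C in the order given.
Side lengths²: AB² = 125, AC² = 68, BC² = 117.
Since AB² = 125 < 117 + 68 = 185, the triangle is acute, so the smallest enclosing circle is the circumcircle.
Circumcentre = (1/7, 85/28), r² = 27625/784.
Diameter = 2r = 2√(27625/784) ≈ 11.87.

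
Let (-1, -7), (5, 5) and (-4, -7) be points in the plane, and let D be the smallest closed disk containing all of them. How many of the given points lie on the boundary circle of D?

2

Call the three points A, B, C in the order given.
Side lengths²: AB² = 180, AC² = 9, BC² = 225.
Since BC² = 225 ≥ 180 + 9 = 189, the angle opposite BC is not acute, so the smallest enclosing circle has BC as diameter.
Centre = midpoint of BC = (0.5, -1), r² = 225/4 = 56.25.
The points at distance exactly r from the centre are (5, 5), (-4, -7) — 2 points.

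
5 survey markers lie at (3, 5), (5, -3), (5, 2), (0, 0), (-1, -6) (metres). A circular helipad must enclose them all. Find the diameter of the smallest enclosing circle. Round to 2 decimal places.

A smallest enclosing disk is always determined by at most three of the input points on its boundary.
The farthest pair is (3, 5)–(-1, -6) with squared distance 137. The circle on this segment as diameter has centre (1, -0.5) and r² = 137/4 = 34.25.
Check (5, -3): distance² to centre = 22.25 ≤ 34.25, so it lies inside.
All remaining points lie in this disk, and no smaller disk contains both endpoints, so this is the minimum enclosing circle.
Diameter = 2r = 2√(34.25) ≈ 11.70.

11.70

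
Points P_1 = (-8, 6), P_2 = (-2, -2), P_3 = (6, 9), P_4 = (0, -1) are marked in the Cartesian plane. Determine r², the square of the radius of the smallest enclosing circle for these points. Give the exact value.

37925/676

A smallest enclosing disk is always determined by at most three of the input points on its boundary.
The minimum enclosing circle is determined by three boundary points: P_1, P_2, P_3.
Their circumcentre is (-7/13, 139/26) with r² = 37925/676.
The farthest remaining point P_4 is at distance² 27421/676 ≤ 37925/676.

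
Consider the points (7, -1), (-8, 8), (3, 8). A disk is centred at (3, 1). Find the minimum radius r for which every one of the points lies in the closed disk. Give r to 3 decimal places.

The required radius is the distance from (3, 1) to the farthest point.
Squared distances: 20, 170, 49.
Maximum is 170, attained at (-8, 8).
r = √170 ≈ 13.038.

13.038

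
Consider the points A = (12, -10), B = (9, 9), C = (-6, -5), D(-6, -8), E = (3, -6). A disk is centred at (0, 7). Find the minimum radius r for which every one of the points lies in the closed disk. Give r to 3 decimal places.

The required radius is the distance from (0, 7) to the farthest point.
Squared distances: 433, 85, 180, 261, 178.
Maximum is 433, attained at A.
r = √433 ≈ 20.809.

20.809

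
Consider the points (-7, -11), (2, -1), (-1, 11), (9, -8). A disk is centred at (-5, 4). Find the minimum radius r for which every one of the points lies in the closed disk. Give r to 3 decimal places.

18.439

The required radius is the distance from (-5, 4) to the farthest point.
Squared distances: 229, 74, 65, 340.
Maximum is 340, attained at (9, -8).
r = √340 ≈ 18.439.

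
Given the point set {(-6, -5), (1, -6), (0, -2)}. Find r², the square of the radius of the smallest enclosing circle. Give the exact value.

2125/162

Call the three points A, B, C in the order given.
Side lengths²: AB² = 50, AC² = 45, BC² = 17.
Since AB² = 50 < 45 + 17 = 62, the triangle is acute, so the smallest enclosing circle is the circumcircle.
Circumcentre = (-43/18, -85/18), r² = 2125/162.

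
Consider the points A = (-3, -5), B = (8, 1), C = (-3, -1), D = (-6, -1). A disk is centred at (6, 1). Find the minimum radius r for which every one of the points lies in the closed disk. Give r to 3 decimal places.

The required radius is the distance from (6, 1) to the farthest point.
Squared distances: 117, 4, 85, 148.
Maximum is 148, attained at D.
r = √148 ≈ 12.166.

12.166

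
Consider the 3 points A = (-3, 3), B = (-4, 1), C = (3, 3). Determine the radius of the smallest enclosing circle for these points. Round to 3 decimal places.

3.640

Side lengths²: AB² = 5, AC² = 36, BC² = 53.
Since BC² = 53 ≥ 36 + 5 = 41, the angle opposite BC is not acute, so the smallest enclosing circle has BC as diameter.
Centre = midpoint of BC = (-0.5, 2), r² = 53/4 = 13.25.
r = √(13.25) ≈ 3.640.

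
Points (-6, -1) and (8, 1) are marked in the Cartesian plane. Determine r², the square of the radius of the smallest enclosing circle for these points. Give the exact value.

50

The smallest circle enclosing two points has them as diameter endpoints.
Centre = midpoint = (1, 0); r² = |(-6, -1)−(8, 1)|²/4 = 200/4 = 50.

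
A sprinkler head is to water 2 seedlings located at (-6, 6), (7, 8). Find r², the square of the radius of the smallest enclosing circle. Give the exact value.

43.25

The smallest circle enclosing two points has them as diameter endpoints.
Centre = midpoint = (0.5, 7); r² = |(-6, 6)−(7, 8)|²/4 = 173/4 = 43.25.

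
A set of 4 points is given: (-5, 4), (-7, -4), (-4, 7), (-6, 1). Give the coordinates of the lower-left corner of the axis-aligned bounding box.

(-7, -4)

x-range [-7, -4], y-range [-4, 7].
The lower-left corner is (-7, -4).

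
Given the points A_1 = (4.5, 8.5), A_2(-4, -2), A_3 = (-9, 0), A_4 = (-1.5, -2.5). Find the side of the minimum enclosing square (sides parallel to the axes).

The bounding box has width 13.5 and height 11.
An axis-aligned square enclosing the set must have side ≥ max(width, height).
So the minimum side is max(13.5, 11) = 13.5.

13.5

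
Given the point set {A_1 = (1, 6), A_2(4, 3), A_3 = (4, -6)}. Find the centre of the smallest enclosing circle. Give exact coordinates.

(2.5, 0)

Side lengths²: A_1A_2² = 18, A_1A_3² = 153, A_2A_3² = 81.
Since A_1A_3² = 153 ≥ 81 + 18 = 99, the angle opposite A_1A_3 is not acute, so the smallest enclosing circle has A_1A_3 as diameter.
Centre = midpoint of A_1A_3 = (2.5, 0), r² = 153/4 = 38.25.
Centre = (2.5, 0).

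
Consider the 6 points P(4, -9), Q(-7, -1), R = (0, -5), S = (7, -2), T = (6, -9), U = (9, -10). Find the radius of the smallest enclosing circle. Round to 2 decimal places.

9.18

The minimum enclosing circle of a finite set is fixed by two of the points (as a diameter) or three (as a circumcircle).
The farthest pair is Q–U with squared distance 337. The circle on this segment as diameter has centre (1, -5.5) and r² = 337/4 = 84.25.
Check P: distance² to centre = 21.25 ≤ 84.25, so it lies inside.
All remaining points lie in this disk, and no smaller disk contains both endpoints, so this is the minimum enclosing circle.
r = √(84.25) ≈ 9.18.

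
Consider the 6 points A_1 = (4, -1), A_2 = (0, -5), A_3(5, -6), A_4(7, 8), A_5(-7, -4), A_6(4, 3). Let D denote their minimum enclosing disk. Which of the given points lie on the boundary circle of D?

The minimum enclosing circle of a finite set is fixed by two of the points (as a diameter) or three (as a circumcircle).
The minimum enclosing circle is determined by three boundary points: A_3, A_4, A_5.
Their circumcentre is (6/43, 79/43) with r² = 157250/1849.
The farthest remaining point A_2 is at distance² 86472/1849 ≤ 157250/1849.
The points at distance exactly r from the centre are A_3, A_4, A_5 — 3 points.

A_3, A_4, A_5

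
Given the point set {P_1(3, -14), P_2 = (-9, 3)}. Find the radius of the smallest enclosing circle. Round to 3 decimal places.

The smallest circle enclosing two points has them as diameter endpoints.
Centre = midpoint = (-3, -5.5); r² = |P_1P_2|²/4 = 433/4 = 108.25.
r = √(108.25) ≈ 10.404.

10.404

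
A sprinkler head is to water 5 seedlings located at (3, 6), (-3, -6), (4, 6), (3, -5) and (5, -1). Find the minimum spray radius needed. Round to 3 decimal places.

6.946

The farthest pair is (-3, -6)–(4, 6) with squared distance 193. The circle on this segment as diameter has centre (0.5, 0) and r² = 193/4 = 48.25.
Check (3, 6): distance² to centre = 42.25 ≤ 48.25, so it lies inside.
All remaining points lie in this disk, and no smaller disk contains both endpoints, so this is the minimum enclosing circle.
r = √(48.25) ≈ 6.946.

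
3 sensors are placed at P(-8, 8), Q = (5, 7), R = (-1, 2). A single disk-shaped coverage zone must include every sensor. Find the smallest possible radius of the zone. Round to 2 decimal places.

6.52

Side lengths²: PQ² = 170, PR² = 85, QR² = 61.
Since PQ² = 170 ≥ 85 + 61 = 146, the angle opposite PQ is not acute, so the smallest enclosing circle has PQ as diameter.
Centre = midpoint of PQ = (-1.5, 7.5), r² = 170/4 = 42.5.
r = √(42.5) ≈ 6.52.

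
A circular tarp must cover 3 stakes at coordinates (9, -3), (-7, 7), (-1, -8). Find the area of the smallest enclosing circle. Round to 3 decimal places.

281.543

Call the three points A, B, C in the order given.
Side lengths²: AB² = 356, AC² = 125, BC² = 261.
Since AB² = 356 < 261 + 125 = 386, the triangle is acute, so the smallest enclosing circle is the circumcircle.
Circumcentre = (7/12, 4/3), r² = 12905/144.
Area = π·r² = π·12905/144 ≈ 281.543.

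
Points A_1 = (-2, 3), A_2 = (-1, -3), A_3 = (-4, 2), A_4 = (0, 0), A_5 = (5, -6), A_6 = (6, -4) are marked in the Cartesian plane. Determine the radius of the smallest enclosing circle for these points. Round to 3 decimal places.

6.021

By Welzl's lemma the MEC is supported by two points (diametrically opposite) or three points (on a circumcircle).
The farthest pair is A_3–A_5 with squared distance 145. The circle on this segment as diameter has centre (0.5, -2) and r² = 145/4 = 36.25.
Check A_1: distance² to centre = 31.25 ≤ 36.25, so it lies inside.
All remaining points lie in this disk, and no smaller disk contains both endpoints, so this is the minimum enclosing circle.
r = √(36.25) ≈ 6.021.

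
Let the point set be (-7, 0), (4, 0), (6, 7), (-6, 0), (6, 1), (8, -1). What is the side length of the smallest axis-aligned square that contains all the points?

The bounding box has width 15 and height 8.
An axis-aligned square enclosing the set must have side ≥ max(width, height).
So the minimum side is max(15, 8) = 15.

15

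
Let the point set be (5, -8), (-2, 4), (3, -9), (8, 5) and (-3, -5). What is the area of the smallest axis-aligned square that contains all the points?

The bounding box has width 11 and height 14.
An axis-aligned square enclosing the set must have side ≥ max(width, height).
So the minimum side is max(11, 14) = 14.
Area = 14² = 196.

196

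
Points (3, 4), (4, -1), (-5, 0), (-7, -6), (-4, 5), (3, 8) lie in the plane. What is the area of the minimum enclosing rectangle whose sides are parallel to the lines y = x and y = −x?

168

In coordinates u = x + y, v = x − y the rectangle is axis-aligned; the map (x,y)→(u,v) scales areas by 2.
u-values: 7, 3, -5, -13, 1, 11; range = 11 − (-13) = 24.
v-values: -1, 5, -5, -1, -9, -5; range = 5 − (-9) = 14.
Area = (24 × 14) / 2 = 168.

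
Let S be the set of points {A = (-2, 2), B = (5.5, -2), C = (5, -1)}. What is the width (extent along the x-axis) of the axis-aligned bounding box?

7.5

max x = 5.5, min x = -2, so width = 7.5.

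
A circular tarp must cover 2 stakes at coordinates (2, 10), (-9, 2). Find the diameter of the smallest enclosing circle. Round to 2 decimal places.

The smallest circle enclosing two points has them as diameter endpoints.
Centre = midpoint = (-3.5, 6); r² = |(2, 10)−(-9, 2)|²/4 = 185/4 = 46.25.
Diameter = 2r = 2√(46.25) ≈ 13.60.

13.60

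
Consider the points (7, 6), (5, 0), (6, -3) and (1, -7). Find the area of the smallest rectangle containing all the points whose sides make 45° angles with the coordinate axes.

76

In coordinates u = x + y, v = x − y the rectangle is axis-aligned; the map (x,y)→(u,v) scales areas by 2.
u-values: 13, 5, 3, -6; range = 13 − (-6) = 19.
v-values: 1, 5, 9, 8; range = 9 − 1 = 8.
Area = (19 × 8) / 2 = 76.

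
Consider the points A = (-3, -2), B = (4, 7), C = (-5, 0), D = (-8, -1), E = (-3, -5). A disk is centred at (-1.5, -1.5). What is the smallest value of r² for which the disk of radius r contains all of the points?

102.5

The required radius is the distance from (-1.5, -1.5) to the farthest point.
Squared distances: 2.5, 102.5, 14.5, 42.5, 14.5.
Maximum is 102.5, attained at B.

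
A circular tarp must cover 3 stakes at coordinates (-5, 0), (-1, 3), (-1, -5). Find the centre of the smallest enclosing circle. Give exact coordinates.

Call the three points A, B, C in the order given.
Side lengths²: AB² = 25, AC² = 41, BC² = 64.
Since BC² = 64 < 41 + 25 = 66, the triangle is acute, so the smallest enclosing circle is the circumcircle.
Circumcentre = (-1.125, -1), r² = 16.015625.
Centre = (-1.125, -1).

(-1.125, -1)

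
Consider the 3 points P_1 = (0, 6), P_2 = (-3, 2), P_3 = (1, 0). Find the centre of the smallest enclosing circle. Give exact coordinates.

(-1/22, 32/11)

Side lengths²: P_1P_2² = 25, P_1P_3² = 37, P_2P_3² = 20.
Since P_1P_3² = 37 < 25 + 20 = 45, the triangle is acute, so the smallest enclosing circle is the circumcircle.
Circumcentre = (-1/22, 32/11), r² = 4625/484.
Centre = (-1/22, 32/11).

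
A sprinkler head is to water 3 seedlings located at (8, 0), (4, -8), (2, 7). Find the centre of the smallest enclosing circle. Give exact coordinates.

(3, -0.5)

Call the three points A, B, C in the order given.
Side lengths²: AB² = 80, AC² = 85, BC² = 229.
Since BC² = 229 ≥ 85 + 80 = 165, the angle opposite BC is not acute, so the smallest enclosing circle has BC as diameter.
Centre = midpoint of BC = (3, -0.5), r² = 229/4 = 57.25.
Centre = (3, -0.5).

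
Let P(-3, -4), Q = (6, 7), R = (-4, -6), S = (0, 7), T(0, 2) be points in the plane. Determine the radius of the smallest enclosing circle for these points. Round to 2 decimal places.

By Welzl's lemma the MEC is supported by two points (diametrically opposite) or three points (on a circumcircle).
The farthest pair is Q–R with squared distance 269. The circle on this segment as diameter has centre (1, 0.5) and r² = 269/4 = 67.25.
Check P: distance² to centre = 36.25 ≤ 67.25, so it lies inside.
All remaining points lie in this disk, and no smaller disk contains both endpoints, so this is the minimum enclosing circle.
r = √(67.25) ≈ 8.20.

8.20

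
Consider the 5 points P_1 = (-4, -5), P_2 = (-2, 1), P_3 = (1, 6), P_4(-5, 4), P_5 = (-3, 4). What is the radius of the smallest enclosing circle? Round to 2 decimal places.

The farthest pair is P_1–P_3 with squared distance 146. The circle on this segment as diameter has centre (-1.5, 0.5) and r² = 146/4 = 36.5.
Check P_2: distance² to centre = 0.5 ≤ 36.5, so it lies inside.
All remaining points lie in this disk, and no smaller disk contains both endpoints, so this is the minimum enclosing circle.
r = √(36.5) ≈ 6.04.

6.04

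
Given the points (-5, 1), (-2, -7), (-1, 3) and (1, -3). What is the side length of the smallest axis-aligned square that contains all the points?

The bounding box has width 6 and height 10.
An axis-aligned square enclosing the set must have side ≥ max(width, height).
So the minimum side is max(6, 10) = 10.

10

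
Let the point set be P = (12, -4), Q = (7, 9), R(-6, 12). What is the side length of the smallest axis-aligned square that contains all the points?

The bounding box has width 18 and height 16.
An axis-aligned square enclosing the set must have side ≥ max(width, height).
So the minimum side is max(18, 16) = 18.

18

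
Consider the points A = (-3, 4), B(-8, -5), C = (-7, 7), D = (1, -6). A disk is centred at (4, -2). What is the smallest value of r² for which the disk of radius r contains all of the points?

202

The required radius is the distance from (4, -2) to the farthest point.
Squared distances: 85, 153, 202, 25.
Maximum is 202, attained at C.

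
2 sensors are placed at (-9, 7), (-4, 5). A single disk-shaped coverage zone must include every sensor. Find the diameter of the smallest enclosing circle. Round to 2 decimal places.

5.39

The smallest circle enclosing two points has them as diameter endpoints.
Centre = midpoint = (-6.5, 6); r² = |(-9, 7)−(-4, 5)|²/4 = 29/4 = 7.25.
Diameter = 2r = 2√(7.25) ≈ 5.39.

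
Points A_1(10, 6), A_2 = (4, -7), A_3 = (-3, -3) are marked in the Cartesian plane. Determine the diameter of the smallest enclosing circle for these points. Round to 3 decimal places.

Side lengths²: A_1A_2² = 205, A_1A_3² = 250, A_2A_3² = 65.
Since A_1A_3² = 250 < 205 + 65 = 270, the triangle is acute, so the smallest enclosing circle is the circumcircle.
Circumcentre = (179/46, 43/46), r² = 66625/1058.
Diameter = 2r = 2√(66625/1058) ≈ 15.871.

15.871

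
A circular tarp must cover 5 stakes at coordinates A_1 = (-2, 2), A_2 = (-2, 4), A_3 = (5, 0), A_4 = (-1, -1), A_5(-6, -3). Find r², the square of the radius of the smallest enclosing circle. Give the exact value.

The farthest pair is A_3–A_5 with squared distance 130. The circle on this segment as diameter has centre (-0.5, -1.5) and r² = 130/4 = 32.5.
Check A_1: distance² to centre = 14.5 ≤ 32.5, so it lies inside.
All remaining points lie in this disk, and no smaller disk contains both endpoints, so this is the minimum enclosing circle.

32.5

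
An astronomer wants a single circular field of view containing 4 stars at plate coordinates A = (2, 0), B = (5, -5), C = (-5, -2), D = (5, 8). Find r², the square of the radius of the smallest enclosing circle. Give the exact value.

The minimum enclosing circle is determined by three boundary points: B, C, D.
Their circumcentre is (1.5, 1.5) with r² = 54.5.
The farthest remaining point A is at distance² 2.5 ≤ 54.5.

54.5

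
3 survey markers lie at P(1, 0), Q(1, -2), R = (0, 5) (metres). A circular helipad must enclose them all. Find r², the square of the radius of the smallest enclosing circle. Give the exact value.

Side lengths²: PQ² = 4, PR² = 26, QR² = 50.
Since QR² = 50 ≥ 26 + 4 = 30, the angle opposite QR is not acute, so the smallest enclosing circle has QR as diameter.
Centre = midpoint of QR = (0.5, 1.5), r² = 50/4 = 12.5.

12.5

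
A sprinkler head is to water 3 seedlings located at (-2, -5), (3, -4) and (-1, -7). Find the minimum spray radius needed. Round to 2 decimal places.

Call the three points A, B, C in the order given.
Side lengths²: AB² = 26, AC² = 5, BC² = 25.
Since AB² = 26 < 25 + 5 = 30, the triangle is acute, so the smallest enclosing circle is the circumcircle.
Circumcentre = (13/22, -109/22), r² = 1625/242.
r = √(1625/242) ≈ 2.59.

2.59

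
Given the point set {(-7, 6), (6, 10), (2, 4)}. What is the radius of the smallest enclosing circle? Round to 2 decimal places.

6.80

Call the three points A, B, C in the order given.
Side lengths²: AB² = 185, AC² = 85, BC² = 52.
Since AB² = 185 ≥ 85 + 52 = 137, the angle opposite AB is not acute, so the smallest enclosing circle has AB as diameter.
Centre = midpoint of AB = (-0.5, 8), r² = 185/4 = 46.25.
r = √(46.25) ≈ 6.80.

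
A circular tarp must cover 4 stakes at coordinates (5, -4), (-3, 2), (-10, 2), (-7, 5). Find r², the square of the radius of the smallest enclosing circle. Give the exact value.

65.25

The farthest pair is (5, -4)–(-10, 2) with squared distance 261. The circle on this segment as diameter has centre (-2.5, -1) and r² = 261/4 = 65.25.
Check (-3, 2): distance² to centre = 9.25 ≤ 65.25, so it lies inside.
All remaining points lie in this disk, and no smaller disk contains both endpoints, so this is the minimum enclosing circle.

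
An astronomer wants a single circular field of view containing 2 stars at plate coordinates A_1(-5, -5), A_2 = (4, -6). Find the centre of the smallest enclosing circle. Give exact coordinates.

The smallest circle enclosing two points has them as diameter endpoints.
Centre = midpoint = (-0.5, -5.5); r² = |A_1A_2|²/4 = 82/4 = 20.5.
Centre = (-0.5, -5.5).

(-0.5, -5.5)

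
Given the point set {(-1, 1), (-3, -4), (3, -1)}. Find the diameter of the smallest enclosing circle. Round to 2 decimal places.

Call the three points A, B, C in the order given.
Side lengths²: AB² = 29, AC² = 20, BC² = 45.
Since BC² = 45 < 29 + 20 = 49, the triangle is acute, so the smallest enclosing circle is the circumcircle.
Circumcentre = (-0.125, -2.25), r² = 11.328125.
Diameter = 2r = 2√(11.328125) ≈ 6.73.

6.73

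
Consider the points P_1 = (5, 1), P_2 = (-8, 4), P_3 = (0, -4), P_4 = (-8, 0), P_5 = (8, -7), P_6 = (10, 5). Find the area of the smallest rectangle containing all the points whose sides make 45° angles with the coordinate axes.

310.5

In coordinates u = x + y, v = x − y the rectangle is axis-aligned; the map (x,y)→(u,v) scales areas by 2.
u-values: 6, -4, -4, -8, 1, 15; range = 15 − (-8) = 23.
v-values: 4, -12, 4, -8, 15, 5; range = 15 − (-12) = 27.
Area = (23 × 27) / 2 = 310.5.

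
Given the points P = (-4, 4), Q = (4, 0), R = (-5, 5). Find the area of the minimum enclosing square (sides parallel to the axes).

The bounding box has width 9 and height 5.
An axis-aligned square enclosing the set must have side ≥ max(width, height).
So the minimum side is max(9, 5) = 9.
Area = 9² = 81.

81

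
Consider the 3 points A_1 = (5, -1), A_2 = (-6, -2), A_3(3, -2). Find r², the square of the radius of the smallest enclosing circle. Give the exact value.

Side lengths²: A_1A_2² = 122, A_1A_3² = 5, A_2A_3² = 81.
Since A_1A_2² = 122 ≥ 81 + 5 = 86, the angle opposite A_1A_2 is not acute, so the smallest enclosing circle has A_1A_2 as diameter.
Centre = midpoint of A_1A_2 = (-0.5, -1.5), r² = 122/4 = 30.5.

30.5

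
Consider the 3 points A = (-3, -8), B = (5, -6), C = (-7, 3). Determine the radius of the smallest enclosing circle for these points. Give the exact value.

7.5

Side lengths²: AB² = 68, AC² = 137, BC² = 225.
Since BC² = 225 ≥ 137 + 68 = 205, the angle opposite BC is not acute, so the smallest enclosing circle has BC as diameter.
Centre = midpoint of BC = (-1, -1.5), r² = 225/4 = 56.25.
r = √(56.25) = 7.5.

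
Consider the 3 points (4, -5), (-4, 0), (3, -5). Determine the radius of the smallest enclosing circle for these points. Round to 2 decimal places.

Call the three points A, B, C in the order given.
Side lengths²: AB² = 89, AC² = 1, BC² = 74.
Since AB² = 89 ≥ 74 + 1 = 75, the angle opposite AB is not acute, so the smallest enclosing circle has AB as diameter.
Centre = midpoint of AB = (0, -2.5), r² = 89/4 = 22.25.
r = √(22.25) ≈ 4.72.

4.72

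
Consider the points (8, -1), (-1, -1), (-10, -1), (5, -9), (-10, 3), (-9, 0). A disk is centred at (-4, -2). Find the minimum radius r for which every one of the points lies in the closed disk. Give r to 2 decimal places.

12.04

The required radius is the distance from (-4, -2) to the farthest point.
Squared distances: 145, 10, 37, 130, 61, 29.
Maximum is 145, attained at (8, -1).
r = √145 ≈ 12.04.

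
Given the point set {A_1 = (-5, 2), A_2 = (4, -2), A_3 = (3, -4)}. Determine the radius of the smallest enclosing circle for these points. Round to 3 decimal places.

5.005

Side lengths²: A_1A_2² = 97, A_1A_3² = 100, A_2A_3² = 5.
Since A_1A_3² = 100 < 97 + 5 = 102, the triangle is acute, so the smallest enclosing circle is the circumcircle.
Circumcentre = (-19/22, -9/11), r² = 12125/484.
r = √(12125/484) ≈ 5.005.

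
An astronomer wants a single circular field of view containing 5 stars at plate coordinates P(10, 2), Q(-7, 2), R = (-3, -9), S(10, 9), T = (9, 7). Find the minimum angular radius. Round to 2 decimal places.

11.10

The minimum enclosing circle of a finite set is fixed by two of the points (as a diameter) or three (as a circumcircle).
The farthest pair is R–S with squared distance 493. The circle on this segment as diameter has centre (3.5, 0) and r² = 493/4 = 123.25.
Check P: distance² to centre = 46.25 ≤ 123.25, so it lies inside.
All remaining points lie in this disk, and no smaller disk contains both endpoints, so this is the minimum enclosing circle.
r = √(123.25) ≈ 11.10.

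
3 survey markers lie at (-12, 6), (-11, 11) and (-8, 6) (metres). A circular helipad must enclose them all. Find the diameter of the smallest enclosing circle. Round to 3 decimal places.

5.946

Call the three points A, B, C in the order given.
Side lengths²: AB² = 26, AC² = 16, BC² = 34.
Since BC² = 34 < 26 + 16 = 42, the triangle is acute, so the smallest enclosing circle is the circumcircle.
Circumcentre = (-10, 8.2), r² = 8.84.
Diameter = 2r = 2√(8.84) ≈ 5.946.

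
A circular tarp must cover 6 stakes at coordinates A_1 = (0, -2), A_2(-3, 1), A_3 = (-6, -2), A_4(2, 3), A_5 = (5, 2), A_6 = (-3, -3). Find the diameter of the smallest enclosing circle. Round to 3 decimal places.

The minimum enclosing circle of a finite set is fixed by two of the points (as a diameter) or three (as a circumcircle).
The farthest pair is A_3–A_5 with squared distance 137. The circle on this segment as diameter has centre (-0.5, 0) and r² = 137/4 = 34.25.
Check A_1: distance² to centre = 4.25 ≤ 34.25, so it lies inside.
All remaining points lie in this disk, and no smaller disk contains both endpoints, so this is the minimum enclosing circle.
Diameter = 2r = 2√(34.25) ≈ 11.705.

11.705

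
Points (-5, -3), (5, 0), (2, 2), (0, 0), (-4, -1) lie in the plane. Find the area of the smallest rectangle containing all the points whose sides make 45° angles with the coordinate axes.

In coordinates u = x + y, v = x − y the rectangle is axis-aligned; the map (x,y)→(u,v) scales areas by 2.
u-values: -8, 5, 4, 0, -5; range = 5 − (-8) = 13.
v-values: -2, 5, 0, 0, -3; range = 5 − (-3) = 8.
Area = (13 × 8) / 2 = 52.

52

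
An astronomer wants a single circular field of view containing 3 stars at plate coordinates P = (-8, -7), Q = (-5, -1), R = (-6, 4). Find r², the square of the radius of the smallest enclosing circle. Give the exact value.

Side lengths²: PQ² = 45, PR² = 125, QR² = 26.
Since PR² = 125 ≥ 45 + 26 = 71, the angle opposite PR is not acute, so the smallest enclosing circle has PR as diameter.
Centre = midpoint of PR = (-7, -1.5), r² = 125/4 = 31.25.

31.25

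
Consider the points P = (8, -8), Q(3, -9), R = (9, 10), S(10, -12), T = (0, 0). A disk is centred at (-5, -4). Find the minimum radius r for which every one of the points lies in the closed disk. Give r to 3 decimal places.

The required radius is the distance from (-5, -4) to the farthest point.
Squared distances: 185, 89, 392, 289, 41.
Maximum is 392, attained at R.
r = √392 ≈ 19.799.

19.799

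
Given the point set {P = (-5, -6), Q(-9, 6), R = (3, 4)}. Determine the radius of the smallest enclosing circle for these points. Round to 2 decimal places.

Side lengths²: PQ² = 160, PR² = 164, QR² = 148.
Since PR² = 164 < 160 + 148 = 308, the triangle is acute, so the smallest enclosing circle is the circumcircle.
Circumcentre = (-62/17, 19/17), r² = 15170/289.
r = √(15170/289) ≈ 7.25.

7.25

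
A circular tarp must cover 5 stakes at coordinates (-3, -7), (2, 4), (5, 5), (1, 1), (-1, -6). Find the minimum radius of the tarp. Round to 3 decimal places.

7.211

By Welzl's lemma the MEC is supported by two points (diametrically opposite) or three points (on a circumcircle).
The farthest pair is (-3, -7)–(5, 5) with squared distance 208. The circle on this segment as diameter has centre (1, -1) and r² = 208/4 = 52.
Check (2, 4): distance² to centre = 26 ≤ 52, so it lies inside.
All remaining points lie in this disk, and no smaller disk contains both endpoints, so this is the minimum enclosing circle.
r = √52 ≈ 7.211.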